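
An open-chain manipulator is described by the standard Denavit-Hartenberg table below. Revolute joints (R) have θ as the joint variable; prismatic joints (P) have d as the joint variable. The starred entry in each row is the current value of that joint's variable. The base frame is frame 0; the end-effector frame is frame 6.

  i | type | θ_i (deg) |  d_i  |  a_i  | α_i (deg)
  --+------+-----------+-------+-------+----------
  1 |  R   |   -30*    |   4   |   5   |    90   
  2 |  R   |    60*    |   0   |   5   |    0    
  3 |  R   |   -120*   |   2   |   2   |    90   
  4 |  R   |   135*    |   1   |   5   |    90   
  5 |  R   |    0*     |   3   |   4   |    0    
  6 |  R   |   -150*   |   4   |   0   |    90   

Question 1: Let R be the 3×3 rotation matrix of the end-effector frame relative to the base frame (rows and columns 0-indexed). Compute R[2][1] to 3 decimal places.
End-effector y-axis (col 1 of R) = (-0.0474,-0.7891,-0.6124)
R[2][1] = -0.6124

-0.612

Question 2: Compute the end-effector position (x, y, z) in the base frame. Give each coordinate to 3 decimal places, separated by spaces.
after link 1: o_1 = (4.3301, -2.5000, 4.0000)
after link 2: o_2 = (6.4952, -3.7500, 8.3301)
after link 3: o_3 = (6.3612, -5.9821, 6.5981)
after link 4: o_4 = (2.3125, -7.7270, 9.1599)
after link 5: o_5 = (-0.4685, -11.8368, 9.7723)
after link 6: o_6 = (-0.6580, -14.9934, 7.3228)

-0.658 -14.993 7.323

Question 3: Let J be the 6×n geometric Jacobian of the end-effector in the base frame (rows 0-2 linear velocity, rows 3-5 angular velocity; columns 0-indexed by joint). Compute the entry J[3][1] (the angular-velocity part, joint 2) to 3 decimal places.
-0.500

axis z_1 = (-0.5000,-0.8660,0.0000); lever o_n−o_1 = (-4.9881,-12.4934,3.3228)
cross product → J_v[:, 1] = (-2.8776,1.6614,1.9269)
J_ω[:, 1] = z_1
entry J[3][1] = -0.5000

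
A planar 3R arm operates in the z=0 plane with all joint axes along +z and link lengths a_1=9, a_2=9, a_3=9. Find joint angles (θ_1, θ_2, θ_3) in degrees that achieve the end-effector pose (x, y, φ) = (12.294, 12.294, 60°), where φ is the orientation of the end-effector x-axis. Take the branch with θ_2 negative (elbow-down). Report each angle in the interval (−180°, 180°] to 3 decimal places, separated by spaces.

wrist centre = target − a_3·(cos φ, sin φ) = (7.7940, 4.4998)
cos θ_2 = (80.9944−9²−9²)/(2·9·9) = -0.5000; θ_2 = -120.0023° (elbow-down)
β = atan2(4.4998,7.7940) = 29.9995°; ψ = atan2(-7.7940,4.4997) = -60.0011°
θ_1 = β − ψ = 90.0006°
θ_3 = φ − θ_1 − θ_2 = 90.0017° (wrapped to (-180°,180°])

90.001 -120.002 90.002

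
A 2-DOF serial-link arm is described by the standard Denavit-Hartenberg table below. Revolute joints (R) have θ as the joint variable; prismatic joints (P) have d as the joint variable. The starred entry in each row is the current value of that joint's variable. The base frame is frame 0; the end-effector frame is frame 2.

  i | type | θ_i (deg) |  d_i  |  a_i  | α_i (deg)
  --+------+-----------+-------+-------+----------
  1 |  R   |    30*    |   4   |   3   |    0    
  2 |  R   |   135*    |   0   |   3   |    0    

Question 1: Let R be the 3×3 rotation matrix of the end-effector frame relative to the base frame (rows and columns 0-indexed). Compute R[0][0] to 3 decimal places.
End-effector x-axis (col 0 of R) = (-0.9659,0.2588,0.0000)
R[0][0] = -0.9659

-0.966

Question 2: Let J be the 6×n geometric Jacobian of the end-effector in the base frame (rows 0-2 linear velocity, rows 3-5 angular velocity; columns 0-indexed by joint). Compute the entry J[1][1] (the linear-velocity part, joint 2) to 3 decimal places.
axis z_1 = (0.0000,0.0000,1.0000); lever o_n−o_1 = (-2.8978,0.7765,0.0000)
cross product → J_v[:, 1] = (-0.7765,-2.8978,0.0000)
J_ω[:, 1] = z_1
entry J[1][1] = -2.8978

-2.898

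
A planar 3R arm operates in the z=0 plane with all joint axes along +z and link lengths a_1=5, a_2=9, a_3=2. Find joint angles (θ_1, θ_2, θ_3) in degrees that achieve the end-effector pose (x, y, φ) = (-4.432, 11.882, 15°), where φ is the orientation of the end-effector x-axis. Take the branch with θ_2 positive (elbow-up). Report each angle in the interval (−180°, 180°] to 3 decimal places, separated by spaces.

wrist centre = target − a_3·(cos φ, sin φ) = (-6.3639, 11.3644)
cos θ_2 = (169.6473−5²−9²)/(2·5·9) = 0.7072; θ_2 = 44.9930° (elbow-up)
β = atan2(11.3644,-6.3639) = 119.2481°; ψ = atan2(6.3632,11.3647) = 29.2448°
θ_1 = β − ψ = 90.0033°
θ_3 = φ − θ_1 − θ_2 = -119.9964° (wrapped to (-180°,180°])

90.003 44.993 -119.996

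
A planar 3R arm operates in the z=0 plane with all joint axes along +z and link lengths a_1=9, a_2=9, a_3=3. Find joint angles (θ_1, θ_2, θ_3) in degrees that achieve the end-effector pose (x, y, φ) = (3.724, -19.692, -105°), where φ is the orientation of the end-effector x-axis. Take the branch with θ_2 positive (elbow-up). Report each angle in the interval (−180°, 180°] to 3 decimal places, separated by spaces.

wrist centre = target − a_3·(cos φ, sin φ) = (4.5005, -16.7942)
cos θ_2 = (302.3000−9²−9²)/(2·9·9) = 0.8660; θ_2 = 29.9972° (elbow-up)
β = atan2(-16.7942,4.5005) = -74.9985°; ψ = atan2(4.4996,16.7944) = 14.9986°
θ_1 = β − ψ = -89.9972°
θ_3 = φ − θ_1 − θ_2 = -45.0001° (wrapped to (-180°,180°])

-89.997 29.997 -45.000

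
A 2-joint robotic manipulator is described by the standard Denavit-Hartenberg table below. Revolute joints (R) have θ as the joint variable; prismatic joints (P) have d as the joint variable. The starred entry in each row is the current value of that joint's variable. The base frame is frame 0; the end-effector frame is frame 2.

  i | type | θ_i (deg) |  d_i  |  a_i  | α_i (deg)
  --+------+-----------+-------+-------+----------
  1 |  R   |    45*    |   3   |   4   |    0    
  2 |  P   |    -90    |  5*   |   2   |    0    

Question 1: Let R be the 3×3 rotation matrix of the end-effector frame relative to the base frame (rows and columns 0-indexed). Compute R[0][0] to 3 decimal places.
0.707

End-effector x-axis (col 0 of R) = (0.7071,-0.7071,0.0000)
R[0][0] = 0.7071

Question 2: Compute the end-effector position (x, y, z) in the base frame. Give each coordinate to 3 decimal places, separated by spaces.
after link 1: o_1 = (2.8284, 2.8284, 3.0000)
after link 2: o_2 = (4.2426, 1.4142, 8.0000)

4.243 1.414 8.000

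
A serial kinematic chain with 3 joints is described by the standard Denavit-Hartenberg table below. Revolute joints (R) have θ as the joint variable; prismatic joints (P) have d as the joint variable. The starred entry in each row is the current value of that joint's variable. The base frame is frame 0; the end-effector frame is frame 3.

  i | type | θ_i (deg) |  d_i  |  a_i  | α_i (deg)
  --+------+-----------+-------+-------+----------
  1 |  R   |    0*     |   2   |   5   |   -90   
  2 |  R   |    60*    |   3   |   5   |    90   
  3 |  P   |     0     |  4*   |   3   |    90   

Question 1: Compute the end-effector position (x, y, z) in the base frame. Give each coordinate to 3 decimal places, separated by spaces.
after link 1: o_1 = (5.0000, 0.0000, 2.0000)
after link 2: o_2 = (7.5000, 3.0000, -2.3301)
after link 3: o_3 = (12.4641, 3.0000, -2.9282)

12.464 3.000 -2.928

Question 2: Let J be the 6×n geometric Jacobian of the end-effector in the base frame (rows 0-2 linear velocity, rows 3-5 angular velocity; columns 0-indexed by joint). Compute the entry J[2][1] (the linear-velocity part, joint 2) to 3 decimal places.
-7.464

axis z_1 = (0.0000,1.0000,0.0000); lever o_n−o_1 = (7.4641,3.0000,-4.9282)
cross product → J_v[:, 1] = (-4.9282,0.0000,-7.4641)
J_ω[:, 1] = z_1
entry J[2][1] = -7.4641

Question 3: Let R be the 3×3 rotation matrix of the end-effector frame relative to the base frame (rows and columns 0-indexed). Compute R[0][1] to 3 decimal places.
0.866

End-effector y-axis (col 1 of R) = (0.8660,0.0000,0.5000)
R[0][1] = 0.8660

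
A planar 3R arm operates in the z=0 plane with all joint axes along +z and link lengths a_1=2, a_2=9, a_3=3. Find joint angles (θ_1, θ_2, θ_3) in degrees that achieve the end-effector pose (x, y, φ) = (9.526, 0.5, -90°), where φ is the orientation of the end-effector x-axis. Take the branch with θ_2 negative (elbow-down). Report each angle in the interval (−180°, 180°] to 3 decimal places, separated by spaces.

70.356 -60.010 -100.346

wrist centre = target − a_3·(cos φ, sin φ) = (9.5260, 3.5000)
cos θ_2 = (102.9947−2²−9²)/(2·2·9) = 0.4999; θ_2 = -60.0098° (elbow-down)
β = atan2(3.5000,9.5260) = 20.1741°; ψ = atan2(-7.7950,6.4987) = -50.1821°
θ_1 = β − ψ = 70.3562°
θ_3 = φ − θ_1 − θ_2 = -100.3464° (wrapped to (-180°,180°])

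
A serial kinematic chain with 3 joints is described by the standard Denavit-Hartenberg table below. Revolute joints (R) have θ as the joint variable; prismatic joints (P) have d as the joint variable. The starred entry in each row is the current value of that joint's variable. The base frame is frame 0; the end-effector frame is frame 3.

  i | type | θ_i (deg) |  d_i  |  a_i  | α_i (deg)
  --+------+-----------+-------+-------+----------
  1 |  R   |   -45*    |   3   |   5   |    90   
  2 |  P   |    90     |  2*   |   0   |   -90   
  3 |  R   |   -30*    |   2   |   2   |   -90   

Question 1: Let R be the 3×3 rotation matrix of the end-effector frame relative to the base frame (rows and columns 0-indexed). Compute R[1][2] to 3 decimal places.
End-effector z-axis (col 2 of R) = (0.6124,0.6124,0.5000)
R[1][2] = 0.6124

0.612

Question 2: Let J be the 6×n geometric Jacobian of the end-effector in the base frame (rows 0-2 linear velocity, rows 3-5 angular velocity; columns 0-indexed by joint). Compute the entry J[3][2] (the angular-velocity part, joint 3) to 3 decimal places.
-0.707

axis z_2 = (-0.7071,0.7071,0.0000); lever o_n−o_2 = (-2.1213,0.7071,1.7321)
cross product → J_v[:, 2] = (1.2247,1.2247,1.0000)
J_ω[:, 2] = z_2
entry J[3][2] = -0.7071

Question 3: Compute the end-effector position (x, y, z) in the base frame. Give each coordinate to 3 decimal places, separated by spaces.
0.000 -4.243 4.732

after link 1: o_1 = (3.5355, -3.5355, 3.0000)
after link 2: o_2 = (2.1213, -4.9497, 3.0000)
after link 3: o_3 = (0.0000, -4.2426, 4.7321)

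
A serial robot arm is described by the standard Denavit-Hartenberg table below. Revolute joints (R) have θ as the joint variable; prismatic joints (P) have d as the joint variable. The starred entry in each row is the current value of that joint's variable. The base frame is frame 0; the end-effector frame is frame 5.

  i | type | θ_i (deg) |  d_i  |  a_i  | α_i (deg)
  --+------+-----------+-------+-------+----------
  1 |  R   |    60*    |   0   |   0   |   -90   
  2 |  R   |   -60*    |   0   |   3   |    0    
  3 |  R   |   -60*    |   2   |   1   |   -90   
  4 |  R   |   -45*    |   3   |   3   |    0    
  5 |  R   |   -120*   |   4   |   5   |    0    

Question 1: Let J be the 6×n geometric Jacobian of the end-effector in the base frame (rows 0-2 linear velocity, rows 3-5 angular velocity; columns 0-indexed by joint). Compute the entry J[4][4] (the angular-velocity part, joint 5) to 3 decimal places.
axis z_4 = (0.4330,0.7500,0.5000); lever o_n−o_4 = (1.8187,5.7383,-2.1826)
cross product → J_v[:, 4] = (-4.5061,1.8545,1.1207)
J_ω[:, 4] = z_4
entry J[4][4] = 0.7500

0.750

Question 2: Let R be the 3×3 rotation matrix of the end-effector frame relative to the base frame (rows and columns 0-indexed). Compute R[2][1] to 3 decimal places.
0.224

End-effector y-axis (col 1 of R) = (-0.9012,0.3709,0.2241)
R[2][1] = 0.2241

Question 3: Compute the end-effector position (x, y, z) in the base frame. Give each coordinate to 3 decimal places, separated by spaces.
-0.482 9.996 4.619

after link 1: o_1 = (0.0000, 0.0000, 0.0000)
after link 2: o_2 = (0.7500, 1.2990, 2.5981)
after link 3: o_3 = (-1.2321, 1.8660, 3.4641)
after link 4: o_4 = (-2.3005, 4.2581, 6.8012)
after link 5: o_5 = (-0.4817, 9.9965, 4.6186)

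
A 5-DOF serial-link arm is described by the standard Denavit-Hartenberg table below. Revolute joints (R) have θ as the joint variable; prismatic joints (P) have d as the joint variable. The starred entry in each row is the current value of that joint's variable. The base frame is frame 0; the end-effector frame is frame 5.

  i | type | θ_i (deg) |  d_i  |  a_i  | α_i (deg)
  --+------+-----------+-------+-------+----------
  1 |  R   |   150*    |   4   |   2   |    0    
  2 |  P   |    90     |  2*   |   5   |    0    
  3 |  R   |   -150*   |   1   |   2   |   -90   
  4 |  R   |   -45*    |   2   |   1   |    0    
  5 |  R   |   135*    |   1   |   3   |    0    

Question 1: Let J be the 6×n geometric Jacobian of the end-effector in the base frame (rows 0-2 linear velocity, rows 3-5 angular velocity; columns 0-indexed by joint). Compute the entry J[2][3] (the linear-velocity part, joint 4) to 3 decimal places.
axis z_3 = (-1.0000,0.0000,0.0000); lever o_n−o_3 = (-3.0000,0.7071,-2.2929)
cross product → J_v[:, 3] = (-0.0000,-2.2929,-0.7071)
J_ω[:, 3] = z_3
entry J[2][3] = -0.7071

-0.707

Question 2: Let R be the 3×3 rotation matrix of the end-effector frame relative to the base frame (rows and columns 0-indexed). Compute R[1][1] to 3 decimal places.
End-effector y-axis (col 1 of R) = (-0.0000,-1.0000,0.0000)
R[1][1] = -1.0000

-1.000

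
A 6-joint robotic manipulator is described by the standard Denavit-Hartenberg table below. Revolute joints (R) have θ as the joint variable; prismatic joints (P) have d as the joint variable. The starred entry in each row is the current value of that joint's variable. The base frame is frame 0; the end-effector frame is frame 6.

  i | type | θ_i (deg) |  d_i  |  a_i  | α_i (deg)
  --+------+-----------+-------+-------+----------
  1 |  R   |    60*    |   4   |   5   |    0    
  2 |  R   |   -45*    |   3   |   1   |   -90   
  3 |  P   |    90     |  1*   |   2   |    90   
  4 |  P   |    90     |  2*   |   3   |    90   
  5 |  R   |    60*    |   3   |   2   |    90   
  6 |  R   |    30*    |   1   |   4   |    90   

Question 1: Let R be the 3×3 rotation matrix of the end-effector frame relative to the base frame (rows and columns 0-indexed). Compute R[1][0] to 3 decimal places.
End-effector x-axis (col 0 of R) = (0.6124,0.6124,-0.5000)
R[1][0] = 0.6124

0.612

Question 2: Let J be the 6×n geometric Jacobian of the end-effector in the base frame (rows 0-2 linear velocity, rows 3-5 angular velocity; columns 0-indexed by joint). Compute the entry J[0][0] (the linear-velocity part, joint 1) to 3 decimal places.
-13.541

axis z_0 = ẑ; lever o_n−o_0 = (7.5191,13.5411,0.0000)
cross product → J_v[:, 0] = (-13.5411,7.5191,0.0000)
J_ω[:, 0] = z_0
entry J[0][0] = -13.5411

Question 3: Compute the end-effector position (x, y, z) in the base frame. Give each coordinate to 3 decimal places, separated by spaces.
after link 1: o_1 = (2.5000, 4.3301, 4.0000)
after link 2: o_2 = (3.4659, 4.5889, 7.0000)
after link 3: o_3 = (3.2071, 5.5549, 5.0000)
after link 4: o_4 = (4.3625, 8.9703, 5.0000)
after link 5: o_5 = (5.7767, 10.3845, 2.0000)
after link 6: o_6 = (7.5191, 13.5411, 0.0000)

7.519 13.541 0.000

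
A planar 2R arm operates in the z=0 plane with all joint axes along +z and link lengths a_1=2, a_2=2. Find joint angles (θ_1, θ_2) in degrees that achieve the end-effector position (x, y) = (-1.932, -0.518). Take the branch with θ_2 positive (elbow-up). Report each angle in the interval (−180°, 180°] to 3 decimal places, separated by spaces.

135.013 119.992

cos θ_2 = (4.0009−2²−2²)/(2·2·2) = -0.4999; θ_2 = 119.9922° (elbow-up)
β = atan2(-0.5180,-1.9320) = -164.9911°; ψ = atan2(1.7322,1.0002) = 59.9961°
θ_1 = β − ψ = -224.9872°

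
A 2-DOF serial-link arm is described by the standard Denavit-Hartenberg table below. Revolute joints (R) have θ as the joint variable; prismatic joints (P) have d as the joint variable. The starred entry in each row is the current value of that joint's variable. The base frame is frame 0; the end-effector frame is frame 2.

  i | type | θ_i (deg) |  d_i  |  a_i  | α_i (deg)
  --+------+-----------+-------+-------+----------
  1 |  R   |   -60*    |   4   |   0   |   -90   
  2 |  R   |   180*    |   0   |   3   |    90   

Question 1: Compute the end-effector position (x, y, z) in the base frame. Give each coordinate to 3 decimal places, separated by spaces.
-1.500 2.598 4.000

after link 1: o_1 = (0.0000, 0.0000, 4.0000)
after link 2: o_2 = (-1.5000, 2.5981, 4.0000)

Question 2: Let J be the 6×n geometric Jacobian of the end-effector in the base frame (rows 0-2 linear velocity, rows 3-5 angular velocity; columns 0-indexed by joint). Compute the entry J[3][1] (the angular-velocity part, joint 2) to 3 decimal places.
axis z_1 = (0.8660,0.5000,0.0000); lever o_n−o_1 = (-1.5000,2.5981,-0.0000)
cross product → J_v[:, 1] = (-0.0000,0.0000,3.0000)
J_ω[:, 1] = z_1
entry J[3][1] = 0.8660

0.866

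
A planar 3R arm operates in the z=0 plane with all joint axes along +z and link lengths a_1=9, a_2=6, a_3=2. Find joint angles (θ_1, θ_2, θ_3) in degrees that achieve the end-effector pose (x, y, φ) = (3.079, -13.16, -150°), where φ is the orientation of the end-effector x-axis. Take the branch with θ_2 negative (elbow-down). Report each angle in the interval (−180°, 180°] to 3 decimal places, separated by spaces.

-45.003 -59.993 -45.004

wrist centre = target − a_3·(cos φ, sin φ) = (4.8111, -12.1600)
cos θ_2 = (171.0118−9²−6²)/(2·9·6) = 0.5001; θ_2 = -59.9928° (elbow-down)
β = atan2(-12.1600,4.8111) = -68.4140°; ψ = atan2(-5.1958,12.0007) = -23.4106°
θ_1 = β − ψ = -45.0034°
θ_3 = φ − θ_1 − θ_2 = -45.0038° (wrapped to (-180°,180°])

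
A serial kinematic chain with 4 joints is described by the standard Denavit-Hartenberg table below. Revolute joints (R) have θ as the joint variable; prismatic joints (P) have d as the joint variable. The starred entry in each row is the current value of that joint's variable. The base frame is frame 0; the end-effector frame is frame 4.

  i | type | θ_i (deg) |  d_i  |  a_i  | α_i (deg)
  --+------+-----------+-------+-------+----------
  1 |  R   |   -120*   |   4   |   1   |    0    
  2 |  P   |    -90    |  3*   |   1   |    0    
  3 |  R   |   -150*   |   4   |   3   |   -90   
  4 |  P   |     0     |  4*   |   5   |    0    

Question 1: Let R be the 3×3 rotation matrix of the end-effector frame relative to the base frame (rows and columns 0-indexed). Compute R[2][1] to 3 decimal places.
End-effector y-axis (col 1 of R) = (-0.0000,0.0000,-1.0000)
R[2][1] = -1.0000

-1.000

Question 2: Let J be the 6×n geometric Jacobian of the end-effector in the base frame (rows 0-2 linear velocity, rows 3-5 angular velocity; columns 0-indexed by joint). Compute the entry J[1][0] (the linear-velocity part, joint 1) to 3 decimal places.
6.634

axis z_0 = ẑ; lever o_n−o_0 = (6.6340,3.6340,11.0000)
cross product → J_v[:, 0] = (-3.6340,6.6340,0.0000)
J_ω[:, 0] = z_0
entry J[1][0] = 6.6340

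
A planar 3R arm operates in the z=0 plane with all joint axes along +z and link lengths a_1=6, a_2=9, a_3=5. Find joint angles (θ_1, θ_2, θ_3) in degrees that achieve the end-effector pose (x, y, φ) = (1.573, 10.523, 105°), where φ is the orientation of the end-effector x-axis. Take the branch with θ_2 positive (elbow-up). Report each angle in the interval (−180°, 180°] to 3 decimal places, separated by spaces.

wrist centre = target − a_3·(cos φ, sin φ) = (2.8671, 5.6934)
cos θ_2 = (40.6347−6²−9²)/(2·6·9) = -0.7071; θ_2 = 134.9983° (elbow-up)
β = atan2(5.6934,2.8671) = 63.2709°; ψ = atan2(6.3641,-0.3638) = 93.2715°
θ_1 = β − ψ = -30.0006°
θ_3 = φ − θ_1 − θ_2 = 0.0023° (wrapped to (-180°,180°])

-30.001 134.998 0.002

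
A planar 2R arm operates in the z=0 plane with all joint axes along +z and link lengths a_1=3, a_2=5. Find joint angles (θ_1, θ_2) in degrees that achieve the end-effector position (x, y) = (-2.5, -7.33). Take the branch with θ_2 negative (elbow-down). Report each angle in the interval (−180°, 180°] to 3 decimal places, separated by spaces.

-89.996 -30.007

cos θ_2 = (59.9789−3²−5²)/(2·3·5) = 0.8660; θ_2 = -30.0071° (elbow-down)
β = atan2(-7.3300,-2.5000) = -108.8327°; ψ = atan2(-2.5005,7.3298) = -18.8369°
θ_1 = β − ψ = -89.9958°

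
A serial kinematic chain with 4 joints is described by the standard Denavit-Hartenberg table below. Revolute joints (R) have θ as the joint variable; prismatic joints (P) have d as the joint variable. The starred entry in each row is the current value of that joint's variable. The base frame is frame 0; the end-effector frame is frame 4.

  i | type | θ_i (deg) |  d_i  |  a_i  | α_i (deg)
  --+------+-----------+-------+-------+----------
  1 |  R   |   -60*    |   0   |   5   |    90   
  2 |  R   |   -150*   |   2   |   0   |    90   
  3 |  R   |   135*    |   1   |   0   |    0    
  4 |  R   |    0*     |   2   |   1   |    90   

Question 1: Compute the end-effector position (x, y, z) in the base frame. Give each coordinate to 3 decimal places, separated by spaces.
after link 1: o_1 = (2.5000, -4.3301, 0.0000)
after link 2: o_2 = (0.7679, -5.3301, 0.0000)
after link 3: o_3 = (0.5179, -4.8971, 0.8660)
after link 4: o_4 = (-0.2882, -4.9150, 2.9516)

-0.288 -4.915 2.952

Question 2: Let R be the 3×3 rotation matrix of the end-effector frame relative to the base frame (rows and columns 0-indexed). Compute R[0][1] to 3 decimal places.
End-effector y-axis (col 1 of R) = (-0.2500,0.4330,0.8660)
R[0][1] = -0.2500

-0.250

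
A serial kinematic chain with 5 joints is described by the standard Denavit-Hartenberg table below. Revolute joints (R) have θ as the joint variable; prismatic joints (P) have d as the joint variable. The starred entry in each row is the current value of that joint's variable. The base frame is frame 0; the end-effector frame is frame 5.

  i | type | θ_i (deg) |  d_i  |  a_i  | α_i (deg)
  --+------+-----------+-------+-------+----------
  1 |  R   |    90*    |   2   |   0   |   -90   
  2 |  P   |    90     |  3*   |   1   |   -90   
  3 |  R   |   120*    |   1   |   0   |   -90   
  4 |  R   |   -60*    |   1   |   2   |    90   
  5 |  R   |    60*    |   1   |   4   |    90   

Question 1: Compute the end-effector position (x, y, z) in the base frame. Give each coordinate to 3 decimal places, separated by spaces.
after link 1: o_1 = (0.0000, 0.0000, 2.0000)
after link 2: o_2 = (-3.0000, 0.0000, 1.0000)
after link 3: o_3 = (-3.0000, -1.0000, 1.0000)
after link 4: o_4 = (-2.6340, -2.7321, 2.3660)
after link 5: o_5 = (-4.2500, -4.9641, 5.4330)

-4.250 -4.964 5.433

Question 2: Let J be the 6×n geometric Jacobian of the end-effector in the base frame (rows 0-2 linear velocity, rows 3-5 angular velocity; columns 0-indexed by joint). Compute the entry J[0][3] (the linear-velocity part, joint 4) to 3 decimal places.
3.433

axis z_3 = (-0.5000,-0.0000,0.8660); lever o_n−o_3 = (-1.2500,-3.9641,4.4330)
cross product → J_v[:, 3] = (3.4330,1.1340,1.9821)
J_ω[:, 3] = z_3
entry J[0][3] = 3.4330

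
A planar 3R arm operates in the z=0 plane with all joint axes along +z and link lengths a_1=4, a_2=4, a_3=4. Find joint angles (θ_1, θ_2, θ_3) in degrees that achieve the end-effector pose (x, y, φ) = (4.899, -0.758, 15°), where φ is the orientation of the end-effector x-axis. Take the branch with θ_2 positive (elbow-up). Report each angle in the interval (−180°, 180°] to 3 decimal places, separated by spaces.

wrist centre = target − a_3·(cos φ, sin φ) = (1.0353, -1.7933)
cos θ_2 = (4.2877−4²−4²)/(2·4·4) = -0.8660; θ_2 = 149.9982° (elbow-up)
β = atan2(-1.7933,1.0353) = -60.0012°; ψ = atan2(2.0001,0.5360) = 74.9991°
θ_1 = β − ψ = -135.0004°
θ_3 = φ − θ_1 − θ_2 = 0.0021° (wrapped to (-180°,180°])

-135.000 149.998 0.002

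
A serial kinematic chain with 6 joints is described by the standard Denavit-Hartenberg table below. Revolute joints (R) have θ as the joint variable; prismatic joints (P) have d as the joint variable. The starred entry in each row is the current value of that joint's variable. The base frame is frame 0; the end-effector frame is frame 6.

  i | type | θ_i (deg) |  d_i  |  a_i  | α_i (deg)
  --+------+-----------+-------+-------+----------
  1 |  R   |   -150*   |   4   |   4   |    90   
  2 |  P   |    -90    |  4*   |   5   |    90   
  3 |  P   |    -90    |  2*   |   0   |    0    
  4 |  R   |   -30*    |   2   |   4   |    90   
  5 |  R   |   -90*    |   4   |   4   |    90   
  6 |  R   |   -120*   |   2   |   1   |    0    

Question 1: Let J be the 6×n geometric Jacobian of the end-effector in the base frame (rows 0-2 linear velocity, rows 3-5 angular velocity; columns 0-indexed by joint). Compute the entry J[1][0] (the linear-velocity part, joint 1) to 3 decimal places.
axis z_0 = ẑ; lever o_n−o_0 = (-4.9486,1.5712,2.7141)
cross product → J_v[:, 0] = (-1.5712,-4.9486,0.0000)
J_ω[:, 0] = z_0
entry J[1][0] = -4.9486

-4.949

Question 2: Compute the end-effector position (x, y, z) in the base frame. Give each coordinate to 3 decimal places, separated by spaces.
-4.949 1.571 2.714

after link 1: o_1 = (-3.4641, -2.0000, 4.0000)
after link 2: o_2 = (-5.4641, 1.4641, -1.0000)
after link 3: o_3 = (-3.7321, 2.4641, -1.0000)
after link 4: o_4 = (-0.2679, 0.4641, 1.0000)
after link 5: o_5 = (-4.7321, 0.1962, 4.4641)
after link 6: o_6 = (-4.9486, 1.5712, 2.7141)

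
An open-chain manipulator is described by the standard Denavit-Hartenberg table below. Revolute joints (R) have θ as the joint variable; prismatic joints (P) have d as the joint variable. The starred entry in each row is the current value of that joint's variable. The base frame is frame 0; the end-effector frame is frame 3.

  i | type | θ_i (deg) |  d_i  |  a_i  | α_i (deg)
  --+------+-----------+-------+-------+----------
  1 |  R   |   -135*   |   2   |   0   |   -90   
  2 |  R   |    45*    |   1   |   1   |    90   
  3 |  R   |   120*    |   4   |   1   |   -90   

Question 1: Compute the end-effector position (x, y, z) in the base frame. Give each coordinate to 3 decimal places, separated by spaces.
after link 1: o_1 = (0.0000, 0.0000, 2.0000)
after link 2: o_2 = (0.2071, -1.2071, 1.2929)
after link 3: o_3 = (-0.9305, -3.5695, 4.4749)

-0.931 -3.569 4.475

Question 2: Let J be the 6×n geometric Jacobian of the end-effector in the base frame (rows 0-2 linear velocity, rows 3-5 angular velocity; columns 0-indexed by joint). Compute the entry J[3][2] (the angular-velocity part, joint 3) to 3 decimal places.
-0.500

axis z_2 = (-0.5000,-0.5000,0.7071); lever o_n−o_2 = (-1.1376,-2.3624,3.1820)
cross product → J_v[:, 2] = (0.0795,0.7866,0.6124)
J_ω[:, 2] = z_2
entry J[3][2] = -0.5000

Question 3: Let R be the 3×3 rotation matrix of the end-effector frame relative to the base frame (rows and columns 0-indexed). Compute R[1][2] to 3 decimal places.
0.787

End-effector z-axis (col 2 of R) = (0.0795,0.7866,0.6124)
R[1][2] = 0.7866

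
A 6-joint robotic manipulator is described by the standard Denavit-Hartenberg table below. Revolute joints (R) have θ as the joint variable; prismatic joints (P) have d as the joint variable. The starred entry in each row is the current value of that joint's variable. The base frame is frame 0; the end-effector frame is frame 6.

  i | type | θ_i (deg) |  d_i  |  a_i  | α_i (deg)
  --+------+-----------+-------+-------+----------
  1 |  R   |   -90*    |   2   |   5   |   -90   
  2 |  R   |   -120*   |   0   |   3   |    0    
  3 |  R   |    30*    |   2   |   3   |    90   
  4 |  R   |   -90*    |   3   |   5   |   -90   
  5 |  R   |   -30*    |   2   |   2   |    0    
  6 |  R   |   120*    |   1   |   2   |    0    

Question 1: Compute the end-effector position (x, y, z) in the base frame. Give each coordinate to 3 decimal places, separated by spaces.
after link 1: o_1 = (0.0000, -5.0000, 2.0000)
after link 2: o_2 = (0.0000, -3.5000, 4.5981)
after link 3: o_3 = (2.0000, -3.5000, 7.5981)
after link 4: o_4 = (-3.0000, -0.5000, 7.5981)
after link 5: o_5 = (-4.7321, 0.5000, 9.5981)
after link 6: o_6 = (-4.7321, -1.5000, 10.5981)

-4.732 -1.500 10.598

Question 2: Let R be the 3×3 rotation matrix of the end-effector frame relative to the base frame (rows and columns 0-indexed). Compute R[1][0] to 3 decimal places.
End-effector x-axis (col 0 of R) = (-0.0000,-1.0000,-0.0000)
R[1][0] = -1.0000

-1.000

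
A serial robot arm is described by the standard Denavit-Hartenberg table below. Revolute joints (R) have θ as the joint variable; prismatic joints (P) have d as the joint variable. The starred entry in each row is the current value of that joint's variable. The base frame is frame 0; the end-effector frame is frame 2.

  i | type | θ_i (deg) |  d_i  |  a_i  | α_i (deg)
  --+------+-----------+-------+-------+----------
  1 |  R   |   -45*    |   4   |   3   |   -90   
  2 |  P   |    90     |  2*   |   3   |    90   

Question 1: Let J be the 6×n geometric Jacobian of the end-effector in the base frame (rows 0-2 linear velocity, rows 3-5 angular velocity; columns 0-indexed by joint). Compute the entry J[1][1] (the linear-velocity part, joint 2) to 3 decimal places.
prismatic axis z_1 = (0.7071,0.7071,0.0000)
J_v[:, 1] = z_1; J_ω[:, 1] = (0,0,0)
entry J[1][1] = 0.7071

0.707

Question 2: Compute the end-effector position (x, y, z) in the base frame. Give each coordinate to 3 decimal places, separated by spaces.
3.536 -0.707 1.000

after link 1: o_1 = (2.1213, -2.1213, 4.0000)
after link 2: o_2 = (3.5355, -0.7071, 1.0000)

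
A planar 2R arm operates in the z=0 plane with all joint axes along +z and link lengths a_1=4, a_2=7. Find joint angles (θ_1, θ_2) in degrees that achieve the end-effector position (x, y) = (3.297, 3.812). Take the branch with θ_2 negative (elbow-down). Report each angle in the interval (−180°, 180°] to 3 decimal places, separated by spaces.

cos θ_2 = (25.4016−4²−7²)/(2·4·7) = -0.7071; θ_2 = -135.0007° (elbow-down)
β = atan2(3.8120,3.2970) = 49.1435°; ψ = atan2(-4.9497,-0.9498) = -100.8626°
θ_1 = β − ψ = 150.0060°

150.006 -135.001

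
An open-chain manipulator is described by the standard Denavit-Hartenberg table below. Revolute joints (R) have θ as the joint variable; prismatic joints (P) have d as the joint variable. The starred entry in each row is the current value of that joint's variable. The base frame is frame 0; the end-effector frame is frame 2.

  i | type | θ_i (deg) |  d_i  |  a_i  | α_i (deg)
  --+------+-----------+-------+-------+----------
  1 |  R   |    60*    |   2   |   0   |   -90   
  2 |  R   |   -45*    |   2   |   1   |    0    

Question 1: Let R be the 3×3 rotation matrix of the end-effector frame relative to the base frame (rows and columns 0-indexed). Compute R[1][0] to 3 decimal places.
0.612

End-effector x-axis (col 0 of R) = (0.3536,0.6124,0.7071)
R[1][0] = 0.6124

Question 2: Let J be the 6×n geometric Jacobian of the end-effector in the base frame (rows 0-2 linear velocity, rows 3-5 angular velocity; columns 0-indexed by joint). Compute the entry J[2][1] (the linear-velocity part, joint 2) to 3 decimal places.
-0.707

axis z_1 = (-0.8660,0.5000,0.0000); lever o_n−o_1 = (-1.3785,1.6124,0.7071)
cross product → J_v[:, 1] = (0.3536,0.6124,-0.7071)
J_ω[:, 1] = z_1
entry J[2][1] = -0.7071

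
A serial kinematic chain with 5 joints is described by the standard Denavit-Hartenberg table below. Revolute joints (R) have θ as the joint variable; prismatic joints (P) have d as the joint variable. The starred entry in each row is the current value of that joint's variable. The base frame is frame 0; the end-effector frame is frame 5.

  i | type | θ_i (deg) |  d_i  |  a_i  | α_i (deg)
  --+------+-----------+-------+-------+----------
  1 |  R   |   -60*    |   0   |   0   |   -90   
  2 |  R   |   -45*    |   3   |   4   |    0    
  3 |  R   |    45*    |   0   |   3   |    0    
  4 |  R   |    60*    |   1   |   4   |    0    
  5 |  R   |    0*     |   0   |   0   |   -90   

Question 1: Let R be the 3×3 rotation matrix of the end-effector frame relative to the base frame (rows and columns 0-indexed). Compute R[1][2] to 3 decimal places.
End-effector z-axis (col 2 of R) = (-0.4330,0.7500,-0.5000)
R[1][2] = 0.7500

0.750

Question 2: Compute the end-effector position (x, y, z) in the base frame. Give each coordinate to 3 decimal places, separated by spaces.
after link 1: o_1 = (0.0000, 0.0000, 0.0000)
after link 2: o_2 = (4.0123, -0.9495, 2.8284)
after link 3: o_3 = (5.5123, -3.5476, 2.8284)
after link 4: o_4 = (7.3783, -4.7796, -0.6357)
after link 5: o_5 = (7.3783, -4.7796, -0.6357)

7.378 -4.780 -0.636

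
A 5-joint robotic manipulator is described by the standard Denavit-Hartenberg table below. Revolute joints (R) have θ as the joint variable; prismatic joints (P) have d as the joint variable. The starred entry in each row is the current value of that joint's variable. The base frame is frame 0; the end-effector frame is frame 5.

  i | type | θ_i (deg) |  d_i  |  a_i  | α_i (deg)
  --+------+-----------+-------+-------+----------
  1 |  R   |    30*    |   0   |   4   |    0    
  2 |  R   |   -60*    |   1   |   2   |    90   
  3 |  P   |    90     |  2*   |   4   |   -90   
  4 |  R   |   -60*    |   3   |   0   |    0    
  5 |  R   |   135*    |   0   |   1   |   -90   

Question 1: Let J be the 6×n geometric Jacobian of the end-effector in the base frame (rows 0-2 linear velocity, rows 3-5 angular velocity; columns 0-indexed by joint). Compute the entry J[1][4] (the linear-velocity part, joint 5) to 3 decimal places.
axis z_4 = (-0.8660,0.5000,0.0000); lever o_n−o_4 = (0.4830,0.8365,0.2588)
cross product → J_v[:, 4] = (0.1294,0.2241,-0.9659)
J_ω[:, 4] = z_4
entry J[1][4] = 0.2241

0.224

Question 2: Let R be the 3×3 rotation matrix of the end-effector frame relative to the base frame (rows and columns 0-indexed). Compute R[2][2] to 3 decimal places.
End-effector z-axis (col 2 of R) = (0.1294,0.2241,-0.9659)
R[2][2] = -0.9659

-0.966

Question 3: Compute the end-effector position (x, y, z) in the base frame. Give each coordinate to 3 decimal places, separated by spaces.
2.081 1.604 5.259

after link 1: o_1 = (3.4641, 2.0000, 0.0000)
after link 2: o_2 = (5.1962, 1.0000, 1.0000)
after link 3: o_3 = (4.1962, -0.7321, 5.0000)
after link 4: o_4 = (1.5981, 0.7679, 5.0000)
after link 5: o_5 = (2.0810, 1.6045, 5.2588)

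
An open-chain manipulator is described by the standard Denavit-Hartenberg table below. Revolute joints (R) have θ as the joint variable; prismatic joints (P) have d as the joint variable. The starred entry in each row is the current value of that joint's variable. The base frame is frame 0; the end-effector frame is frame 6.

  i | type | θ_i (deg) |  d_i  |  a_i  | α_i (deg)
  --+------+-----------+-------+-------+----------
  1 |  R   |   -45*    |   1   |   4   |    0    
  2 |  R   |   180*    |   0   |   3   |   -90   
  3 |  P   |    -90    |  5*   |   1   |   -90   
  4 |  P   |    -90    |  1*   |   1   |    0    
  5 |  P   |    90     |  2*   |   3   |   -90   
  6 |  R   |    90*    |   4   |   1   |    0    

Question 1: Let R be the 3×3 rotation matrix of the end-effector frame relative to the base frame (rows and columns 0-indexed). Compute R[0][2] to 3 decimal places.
End-effector z-axis (col 2 of R) = (0.7071,0.7071,-0.0000)
R[0][2] = 0.7071

0.707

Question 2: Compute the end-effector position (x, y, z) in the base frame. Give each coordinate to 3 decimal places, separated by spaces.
after link 1: o_1 = (2.8284, -2.8284, 1.0000)
after link 2: o_2 = (0.7071, -0.7071, 1.0000)
after link 3: o_3 = (-2.8284, -4.2426, 2.0000)
after link 4: o_4 = (-4.2426, -4.2426, 2.0000)
after link 5: o_5 = (-5.6569, -2.8284, 5.0000)
after link 6: o_6 = (-2.1213, -0.7071, 5.0000)

-2.121 -0.707 5.000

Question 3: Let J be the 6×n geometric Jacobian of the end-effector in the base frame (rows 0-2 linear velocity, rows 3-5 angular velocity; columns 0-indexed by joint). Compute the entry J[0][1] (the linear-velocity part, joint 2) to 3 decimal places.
-2.121

axis z_1 = (0.0000,0.0000,1.0000); lever o_n−o_1 = (-4.9497,2.1213,4.0000)
cross product → J_v[:, 1] = (-2.1213,-4.9497,0.0000)
J_ω[:, 1] = z_1
entry J[0][1] = -2.1213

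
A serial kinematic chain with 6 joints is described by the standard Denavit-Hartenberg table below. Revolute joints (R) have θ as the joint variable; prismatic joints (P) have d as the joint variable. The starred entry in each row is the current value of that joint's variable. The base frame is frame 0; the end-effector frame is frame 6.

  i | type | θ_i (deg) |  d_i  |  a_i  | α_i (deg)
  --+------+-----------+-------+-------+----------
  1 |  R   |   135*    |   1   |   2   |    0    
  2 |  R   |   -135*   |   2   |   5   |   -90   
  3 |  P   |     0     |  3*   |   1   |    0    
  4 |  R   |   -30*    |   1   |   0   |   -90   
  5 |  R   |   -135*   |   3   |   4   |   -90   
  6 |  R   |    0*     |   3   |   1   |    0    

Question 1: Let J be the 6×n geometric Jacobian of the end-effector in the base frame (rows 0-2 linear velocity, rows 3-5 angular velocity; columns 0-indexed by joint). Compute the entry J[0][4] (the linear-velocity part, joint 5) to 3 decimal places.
4.899

axis z_4 = (0.5000,0.0000,-0.8660); lever o_n−o_4 = (0.2753,5.6569,-3.3052)
cross product → J_v[:, 4] = (4.8990,1.4142,2.8284)
J_ω[:, 4] = z_4
entry J[0][4] = 4.8990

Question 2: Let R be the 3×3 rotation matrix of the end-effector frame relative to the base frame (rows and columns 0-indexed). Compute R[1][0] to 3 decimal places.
0.707

End-effector x-axis (col 0 of R) = (-0.6124,0.7071,-0.3536)
R[1][0] = 0.7071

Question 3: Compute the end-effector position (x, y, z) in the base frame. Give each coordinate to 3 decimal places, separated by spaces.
4.861 11.071 -0.305

after link 1: o_1 = (-1.4142, 1.4142, 1.0000)
after link 2: o_2 = (3.5858, 1.4142, 3.0000)
after link 3: o_3 = (4.5858, 4.4142, 3.0000)
after link 4: o_4 = (4.5858, 5.4142, 3.0000)
after link 5: o_5 = (3.6363, 8.2426, -1.0123)
after link 6: o_6 = (4.8610, 11.0711, -0.3052)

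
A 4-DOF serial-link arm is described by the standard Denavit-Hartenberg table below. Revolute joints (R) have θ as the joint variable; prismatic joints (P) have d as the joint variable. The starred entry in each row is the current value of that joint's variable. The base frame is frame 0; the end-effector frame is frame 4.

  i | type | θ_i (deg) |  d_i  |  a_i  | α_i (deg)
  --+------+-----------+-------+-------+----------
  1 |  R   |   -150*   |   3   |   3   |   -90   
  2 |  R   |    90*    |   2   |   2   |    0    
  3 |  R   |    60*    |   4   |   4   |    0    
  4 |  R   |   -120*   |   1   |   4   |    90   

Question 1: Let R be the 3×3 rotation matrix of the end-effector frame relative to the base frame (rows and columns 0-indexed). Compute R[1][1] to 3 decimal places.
-0.866

End-effector y-axis (col 1 of R) = (0.5000,-0.8660,0.0000)
R[1][1] = -0.8660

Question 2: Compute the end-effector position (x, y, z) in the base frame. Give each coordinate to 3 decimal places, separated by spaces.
after link 1: o_1 = (-2.5981, -1.5000, 3.0000)
after link 2: o_2 = (-1.5981, -3.2321, 1.0000)
after link 3: o_3 = (3.4019, -4.9641, -1.0000)
after link 4: o_4 = (0.9019, -7.5622, -3.0000)

0.902 -7.562 -3.000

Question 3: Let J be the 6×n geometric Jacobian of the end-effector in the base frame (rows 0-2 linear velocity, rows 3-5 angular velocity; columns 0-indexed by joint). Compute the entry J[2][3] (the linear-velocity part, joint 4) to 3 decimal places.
-3.464

axis z_3 = (0.5000,-0.8660,0.0000); lever o_n−o_3 = (-2.5000,-2.5981,-2.0000)
cross product → J_v[:, 3] = (1.7321,1.0000,-3.4641)
J_ω[:, 3] = z_3
entry J[2][3] = -3.4641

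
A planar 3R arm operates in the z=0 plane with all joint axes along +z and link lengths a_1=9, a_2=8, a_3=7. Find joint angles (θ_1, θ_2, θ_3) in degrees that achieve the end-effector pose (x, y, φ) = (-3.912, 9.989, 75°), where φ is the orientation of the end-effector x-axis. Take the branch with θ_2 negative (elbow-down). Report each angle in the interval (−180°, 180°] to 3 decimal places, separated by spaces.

wrist centre = target − a_3·(cos φ, sin φ) = (-5.7237, 3.2275)
cos θ_2 = (43.1780−9²−8²)/(2·9·8) = -0.7071; θ_2 = -134.9992° (elbow-down)
β = atan2(3.2275,-5.7237) = 150.5821°; ψ = atan2(-5.6569,3.3432) = -59.4171°
θ_1 = β − ψ = 209.9992°
θ_3 = φ − θ_1 − θ_2 = 0.0001° (wrapped to (-180°,180°])

-150.001 -134.999 0.000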